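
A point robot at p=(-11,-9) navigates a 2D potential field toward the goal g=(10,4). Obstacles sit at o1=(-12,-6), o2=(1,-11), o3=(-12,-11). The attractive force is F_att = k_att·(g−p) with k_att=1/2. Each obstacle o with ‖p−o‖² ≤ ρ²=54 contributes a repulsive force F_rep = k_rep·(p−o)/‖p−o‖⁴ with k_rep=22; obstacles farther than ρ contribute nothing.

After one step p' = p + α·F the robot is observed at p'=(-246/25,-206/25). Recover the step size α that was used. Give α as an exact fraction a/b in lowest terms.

F_att = 1/2·(g−p) = 1/2·(21,13) = (10.5000,6.5000)
o1: d²=10 ≤ ρ²=54; F_rep = 22·(1,-3)/10² = (0.2200,-0.6600)
o2: d²=148 > ρ²=54 → inactive
o3: d²=5 ≤ ρ²=54; F_rep = 22·(1,2)/5² = (0.8800,1.7600)
F = F_att + ΣF_rep = (11.6000,7.6000)
Δp = p'−p = (1.1600,0.7600); α = Δx/Fx = (29/25) / (58/5) = 1/10
check: Δy/Fy = (19/25) / (38/5) = 1/10 ✓

α = 1/10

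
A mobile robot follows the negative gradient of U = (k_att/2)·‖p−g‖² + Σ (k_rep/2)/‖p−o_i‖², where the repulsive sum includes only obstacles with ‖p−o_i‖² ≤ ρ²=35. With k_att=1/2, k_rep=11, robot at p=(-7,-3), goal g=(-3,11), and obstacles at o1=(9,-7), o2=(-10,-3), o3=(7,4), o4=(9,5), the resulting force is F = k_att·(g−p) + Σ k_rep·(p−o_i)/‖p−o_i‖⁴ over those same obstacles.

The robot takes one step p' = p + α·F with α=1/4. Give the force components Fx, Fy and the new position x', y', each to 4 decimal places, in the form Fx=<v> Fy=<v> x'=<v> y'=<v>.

Fx=2.4074 Fy=7.0000 x'=-6.3981 y'=-1.2500

F_att = 1/2·(g−p) = 1/2·(4,14) = (2.0000,7.0000)
o1: d²=272 > ρ²=35 → inactive
o2: d²=9 ≤ ρ²=35; F_rep = 11·(3,0)/9² = (0.4074,0.0000)
o3: d²=245 > ρ²=35 → inactive
o4: d²=320 > ρ²=35 → inactive
F = F_att + ΣF_rep = (2.4074,7.0000)
p' = p + 1/4·F = (-6.3981,-1.2500)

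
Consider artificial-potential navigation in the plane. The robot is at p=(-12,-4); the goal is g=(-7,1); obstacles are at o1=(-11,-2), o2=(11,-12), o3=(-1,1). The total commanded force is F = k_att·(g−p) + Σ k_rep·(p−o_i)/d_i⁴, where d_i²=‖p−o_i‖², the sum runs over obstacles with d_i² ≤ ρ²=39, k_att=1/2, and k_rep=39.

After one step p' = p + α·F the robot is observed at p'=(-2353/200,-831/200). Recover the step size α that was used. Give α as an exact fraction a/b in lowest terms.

α = 1/4

F_att = 1/2·(g−p) = 1/2·(5,5) = (2.5000,2.5000)
o1: d²=5 ≤ ρ²=39; F_rep = 39·(-1,-2)/5² = (-1.5600,-3.1200)
o2: d²=593 > ρ²=39 → inactive
o3: d²=146 > ρ²=39 → inactive
F = F_att + ΣF_rep = (0.9400,-0.6200)
Δp = p'−p = (0.2350,-0.1550); α = Δx/Fx = (47/200) / (47/50) = 1/4
check: Δy/Fy = (-31/200) / (-31/50) = 1/4 ✓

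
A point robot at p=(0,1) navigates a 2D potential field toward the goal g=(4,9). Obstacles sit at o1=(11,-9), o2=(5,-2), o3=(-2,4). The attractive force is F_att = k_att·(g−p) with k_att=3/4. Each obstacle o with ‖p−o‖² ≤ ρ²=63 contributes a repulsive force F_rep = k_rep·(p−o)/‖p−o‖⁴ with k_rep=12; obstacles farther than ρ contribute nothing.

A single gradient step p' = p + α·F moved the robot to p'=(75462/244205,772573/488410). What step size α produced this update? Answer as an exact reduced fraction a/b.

α = 1/10

F_att = 3/4·(g−p) = 3/4·(4,8) = (3.0000,6.0000)
o1: d²=221 > ρ²=63 → inactive
o2: d²=34 ≤ ρ²=63; F_rep = 12·(-5,3)/34² = (-0.0519,0.0311)
o3: d²=13 ≤ ρ²=63; F_rep = 12·(2,-3)/13² = (0.1420,-0.2130)
F = F_att + ΣF_rep = (3.0901,5.8181)
Δp = p'−p = (0.3090,0.5818); α = Δx/Fx = (75462/244205) / (150924/48841) = 1/10
check: Δy/Fy = (284163/488410) / (284163/48841) = 1/10 ✓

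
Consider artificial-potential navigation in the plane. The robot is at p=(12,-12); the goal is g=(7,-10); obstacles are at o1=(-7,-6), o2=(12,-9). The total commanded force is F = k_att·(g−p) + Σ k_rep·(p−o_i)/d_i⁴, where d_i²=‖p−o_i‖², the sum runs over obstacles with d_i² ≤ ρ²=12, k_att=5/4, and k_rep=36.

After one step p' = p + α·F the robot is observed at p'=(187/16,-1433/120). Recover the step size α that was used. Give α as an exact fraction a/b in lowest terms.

F_att = 5/4·(g−p) = 5/4·(-5,2) = (-6.2500,2.5000)
o1: d²=397 > ρ²=12 → inactive
o2: d²=9 ≤ ρ²=12; F_rep = 36·(0,-3)/9² = (0.0000,-1.3333)
F = F_att + ΣF_rep = (-6.2500,1.1667)
Δp = p'−p = (-0.3125,0.0583); α = Δx/Fx = (-5/16) / (-25/4) = 1/20
check: Δy/Fy = (7/120) / (7/6) = 1/20 ✓

α = 1/20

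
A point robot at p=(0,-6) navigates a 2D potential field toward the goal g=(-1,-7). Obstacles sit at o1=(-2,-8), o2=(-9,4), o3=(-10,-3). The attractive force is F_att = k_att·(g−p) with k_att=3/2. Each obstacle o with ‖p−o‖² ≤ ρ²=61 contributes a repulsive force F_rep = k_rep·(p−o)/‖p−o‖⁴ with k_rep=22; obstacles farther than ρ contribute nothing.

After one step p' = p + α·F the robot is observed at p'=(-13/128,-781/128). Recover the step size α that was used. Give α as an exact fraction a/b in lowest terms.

α = 1/8

F_att = 3/2·(g−p) = 3/2·(-1,-1) = (-1.5000,-1.5000)
o1: d²=8 ≤ ρ²=61; F_rep = 22·(2,2)/8² = (0.6875,0.6875)
o2: d²=181 > ρ²=61 → inactive
o3: d²=109 > ρ²=61 → inactive
F = F_att + ΣF_rep = (-0.8125,-0.8125)
Δp = p'−p = (-0.1016,-0.1016); α = Δx/Fx = (-13/128) / (-13/16) = 1/8
check: Δy/Fy = (-13/128) / (-13/16) = 1/8 ✓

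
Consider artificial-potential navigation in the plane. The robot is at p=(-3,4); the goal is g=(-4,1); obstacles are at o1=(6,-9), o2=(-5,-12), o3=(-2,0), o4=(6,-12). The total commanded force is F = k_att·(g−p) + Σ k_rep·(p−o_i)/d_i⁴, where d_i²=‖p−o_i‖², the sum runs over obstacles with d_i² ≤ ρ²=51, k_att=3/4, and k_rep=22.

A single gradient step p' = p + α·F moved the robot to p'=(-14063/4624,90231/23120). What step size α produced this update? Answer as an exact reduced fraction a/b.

F_att = 3/4·(g−p) = 3/4·(-1,-3) = (-0.7500,-2.2500)
o1: d²=250 > ρ²=51 → inactive
o2: d²=260 > ρ²=51 → inactive
o3: d²=17 ≤ ρ²=51; F_rep = 22·(-1,4)/17² = (-0.0761,0.3045)
o4: d²=337 > ρ²=51 → inactive
F = F_att + ΣF_rep = (-0.8261,-1.9455)
Δp = p'−p = (-0.0413,-0.0973); α = Δx/Fx = (-191/4624) / (-955/1156) = 1/20
check: Δy/Fy = (-2249/23120) / (-2249/1156) = 1/20 ✓

α = 1/20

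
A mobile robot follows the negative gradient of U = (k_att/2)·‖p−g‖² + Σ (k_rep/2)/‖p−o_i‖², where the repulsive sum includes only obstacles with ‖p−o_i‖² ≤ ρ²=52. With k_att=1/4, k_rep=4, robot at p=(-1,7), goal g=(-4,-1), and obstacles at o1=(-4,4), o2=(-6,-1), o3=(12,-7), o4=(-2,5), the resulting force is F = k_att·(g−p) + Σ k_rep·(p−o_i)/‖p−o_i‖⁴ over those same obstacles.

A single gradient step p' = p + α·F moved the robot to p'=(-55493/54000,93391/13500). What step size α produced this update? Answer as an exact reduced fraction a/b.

F_att = 1/4·(g−p) = 1/4·(-3,-8) = (-0.7500,-2.0000)
o1: d²=18 ≤ ρ²=52; F_rep = 4·(3,3)/18² = (0.0370,0.0370)
o2: d²=89 > ρ²=52 → inactive
o3: d²=365 > ρ²=52 → inactive
o4: d²=5 ≤ ρ²=52; F_rep = 4·(1,2)/5² = (0.1600,0.3200)
F = F_att + ΣF_rep = (-0.5530,-1.6430)
Δp = p'−p = (-0.0276,-0.0821); α = Δx/Fx = (-1493/54000) / (-1493/2700) = 1/20
check: Δy/Fy = (-1109/13500) / (-1109/675) = 1/20 ✓

α = 1/20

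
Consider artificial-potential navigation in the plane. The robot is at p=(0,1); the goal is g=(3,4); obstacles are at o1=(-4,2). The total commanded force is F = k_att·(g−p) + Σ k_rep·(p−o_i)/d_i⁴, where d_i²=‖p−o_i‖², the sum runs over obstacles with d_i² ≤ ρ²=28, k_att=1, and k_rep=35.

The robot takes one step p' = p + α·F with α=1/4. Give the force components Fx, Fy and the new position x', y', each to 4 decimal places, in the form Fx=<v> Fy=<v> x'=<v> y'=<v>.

Fx=3.4844 Fy=2.8789 x'=0.8711 y'=1.7197

F_att = 1·(g−p) = 1·(3,3) = (3.0000,3.0000)
o1: d²=17 ≤ ρ²=28; F_rep = 35·(4,-1)/17² = (0.4844,-0.1211)
F = F_att + ΣF_rep = (3.4844,2.8789)
p' = p + 1/4·F = (0.8711,1.7197)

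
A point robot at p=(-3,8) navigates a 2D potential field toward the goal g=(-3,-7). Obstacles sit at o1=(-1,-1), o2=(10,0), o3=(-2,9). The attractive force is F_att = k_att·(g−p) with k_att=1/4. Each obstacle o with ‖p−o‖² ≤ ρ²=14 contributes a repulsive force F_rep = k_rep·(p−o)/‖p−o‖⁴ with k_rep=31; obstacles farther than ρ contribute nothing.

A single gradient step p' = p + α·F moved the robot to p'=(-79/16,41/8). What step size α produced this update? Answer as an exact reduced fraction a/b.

α = 1/4

F_att = 1/4·(g−p) = 1/4·(0,-15) = (0.0000,-3.7500)
o1: d²=85 > ρ²=14 → inactive
o2: d²=233 > ρ²=14 → inactive
o3: d²=2 ≤ ρ²=14; F_rep = 31·(-1,-1)/2² = (-7.7500,-7.7500)
F = F_att + ΣF_rep = (-7.7500,-11.5000)
Δp = p'−p = (-1.9375,-2.8750); α = Δx/Fx = (-31/16) / (-31/4) = 1/4
check: Δy/Fy = (-23/8) / (-23/2) = 1/4 ✓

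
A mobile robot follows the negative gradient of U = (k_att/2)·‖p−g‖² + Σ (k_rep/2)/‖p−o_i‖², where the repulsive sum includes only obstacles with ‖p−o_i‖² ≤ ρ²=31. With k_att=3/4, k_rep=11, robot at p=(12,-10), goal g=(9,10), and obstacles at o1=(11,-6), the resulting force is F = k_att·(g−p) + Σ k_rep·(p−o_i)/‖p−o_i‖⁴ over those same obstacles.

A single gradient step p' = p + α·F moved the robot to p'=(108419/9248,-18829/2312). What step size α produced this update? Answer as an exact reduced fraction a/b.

α = 1/8

F_att = 3/4·(g−p) = 3/4·(-3,20) = (-2.2500,15.0000)
o1: d²=17 ≤ ρ²=31; F_rep = 11·(1,-4)/17² = (0.0381,-0.1522)
F = F_att + ΣF_rep = (-2.2119,14.8478)
Δp = p'−p = (-0.2765,1.8560); α = Δx/Fx = (-2557/9248) / (-2557/1156) = 1/8
check: Δy/Fy = (4291/2312) / (4291/289) = 1/8 ✓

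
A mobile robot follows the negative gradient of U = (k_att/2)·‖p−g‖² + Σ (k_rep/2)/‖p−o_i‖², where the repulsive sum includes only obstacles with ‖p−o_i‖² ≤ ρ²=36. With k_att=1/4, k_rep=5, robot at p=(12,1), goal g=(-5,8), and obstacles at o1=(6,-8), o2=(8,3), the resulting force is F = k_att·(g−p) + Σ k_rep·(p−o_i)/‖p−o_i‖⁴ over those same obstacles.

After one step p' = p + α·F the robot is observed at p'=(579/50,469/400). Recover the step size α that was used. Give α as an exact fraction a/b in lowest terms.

α = 1/10

F_att = 1/4·(g−p) = 1/4·(-17,7) = (-4.2500,1.7500)
o1: d²=117 > ρ²=36 → inactive
o2: d²=20 ≤ ρ²=36; F_rep = 5·(4,-2)/20² = (0.0500,-0.0250)
F = F_att + ΣF_rep = (-4.2000,1.7250)
Δp = p'−p = (-0.4200,0.1725); α = Δx/Fx = (-21/50) / (-21/5) = 1/10
check: Δy/Fy = (69/400) / (69/40) = 1/10 ✓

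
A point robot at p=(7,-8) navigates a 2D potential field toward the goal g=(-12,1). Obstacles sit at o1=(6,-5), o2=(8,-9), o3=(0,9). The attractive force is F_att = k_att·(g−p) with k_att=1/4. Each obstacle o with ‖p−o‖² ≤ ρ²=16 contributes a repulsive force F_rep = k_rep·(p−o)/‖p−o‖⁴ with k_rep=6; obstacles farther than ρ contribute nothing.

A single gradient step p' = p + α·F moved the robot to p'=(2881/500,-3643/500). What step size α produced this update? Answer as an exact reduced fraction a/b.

α = 1/5

F_att = 1/4·(g−p) = 1/4·(-19,9) = (-4.7500,2.2500)
o1: d²=10 ≤ ρ²=16; F_rep = 6·(1,-3)/10² = (0.0600,-0.1800)
o2: d²=2 ≤ ρ²=16; F_rep = 6·(-1,1)/2² = (-1.5000,1.5000)
o3: d²=338 > ρ²=16 → inactive
F = F_att + ΣF_rep = (-6.1900,3.5700)
Δp = p'−p = (-1.2380,0.7140); α = Δx/Fx = (-619/500) / (-619/100) = 1/5
check: Δy/Fy = (357/500) / (357/100) = 1/5 ✓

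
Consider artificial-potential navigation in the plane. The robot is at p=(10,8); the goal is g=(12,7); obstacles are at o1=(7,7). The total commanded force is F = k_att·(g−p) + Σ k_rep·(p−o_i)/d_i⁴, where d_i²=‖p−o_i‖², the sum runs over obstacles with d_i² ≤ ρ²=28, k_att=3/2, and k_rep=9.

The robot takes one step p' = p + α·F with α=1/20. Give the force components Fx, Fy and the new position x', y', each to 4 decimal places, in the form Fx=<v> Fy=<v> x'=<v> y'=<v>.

F_att = 3/2·(g−p) = 3/2·(2,-1) = (3.0000,-1.5000)
o1: d²=10 ≤ ρ²=28; F_rep = 9·(3,1)/10² = (0.2700,0.0900)
F = F_att + ΣF_rep = (3.2700,-1.4100)
p' = p + 1/20·F = (10.1635,7.9295)

Fx=3.2700 Fy=-1.4100 x'=10.1635 y'=7.9295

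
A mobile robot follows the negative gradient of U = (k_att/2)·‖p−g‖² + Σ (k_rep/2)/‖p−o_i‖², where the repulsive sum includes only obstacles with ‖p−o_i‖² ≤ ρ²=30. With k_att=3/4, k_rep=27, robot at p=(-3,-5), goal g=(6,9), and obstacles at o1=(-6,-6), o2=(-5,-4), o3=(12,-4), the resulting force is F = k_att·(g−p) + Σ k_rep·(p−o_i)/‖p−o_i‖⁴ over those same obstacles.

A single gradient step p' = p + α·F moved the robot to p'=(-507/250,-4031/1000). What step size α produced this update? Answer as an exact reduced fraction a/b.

α = 1/10

F_att = 3/4·(g−p) = 3/4·(9,14) = (6.7500,10.5000)
o1: d²=10 ≤ ρ²=30; F_rep = 27·(3,1)/10² = (0.8100,0.2700)
o2: d²=5 ≤ ρ²=30; F_rep = 27·(2,-1)/5² = (2.1600,-1.0800)
o3: d²=226 > ρ²=30 → inactive
F = F_att + ΣF_rep = (9.7200,9.6900)
Δp = p'−p = (0.9720,0.9690); α = Δx/Fx = (243/250) / (243/25) = 1/10
check: Δy/Fy = (969/1000) / (969/100) = 1/10 ✓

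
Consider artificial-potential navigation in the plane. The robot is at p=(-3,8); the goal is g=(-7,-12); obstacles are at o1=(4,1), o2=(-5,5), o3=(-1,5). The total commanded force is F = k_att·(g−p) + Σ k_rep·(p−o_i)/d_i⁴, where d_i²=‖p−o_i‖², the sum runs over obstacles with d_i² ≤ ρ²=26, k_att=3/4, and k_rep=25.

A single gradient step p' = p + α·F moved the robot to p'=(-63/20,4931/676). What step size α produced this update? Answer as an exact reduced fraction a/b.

α = 1/20

F_att = 3/4·(g−p) = 3/4·(-4,-20) = (-3.0000,-15.0000)
o1: d²=98 > ρ²=26 → inactive
o2: d²=13 ≤ ρ²=26; F_rep = 25·(2,3)/13² = (0.2959,0.4438)
o3: d²=13 ≤ ρ²=26; F_rep = 25·(-2,3)/13² = (-0.2959,0.4438)
F = F_att + ΣF_rep = (-3.0000,-14.1124)
Δp = p'−p = (-0.1500,-0.7056); α = Δx/Fx = (-3/20) / (-3) = 1/20
check: Δy/Fy = (-477/676) / (-2385/169) = 1/20 ✓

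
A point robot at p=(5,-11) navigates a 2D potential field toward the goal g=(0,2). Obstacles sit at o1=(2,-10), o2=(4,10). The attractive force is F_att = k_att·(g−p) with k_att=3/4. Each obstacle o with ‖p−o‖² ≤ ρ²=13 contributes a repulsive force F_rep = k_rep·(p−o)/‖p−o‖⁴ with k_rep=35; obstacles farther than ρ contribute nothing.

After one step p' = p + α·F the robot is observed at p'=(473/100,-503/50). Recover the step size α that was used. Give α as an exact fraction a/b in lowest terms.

α = 1/10

F_att = 3/4·(g−p) = 3/4·(-5,13) = (-3.7500,9.7500)
o1: d²=10 ≤ ρ²=13; F_rep = 35·(3,-1)/10² = (1.0500,-0.3500)
o2: d²=442 > ρ²=13 → inactive
F = F_att + ΣF_rep = (-2.7000,9.4000)
Δp = p'−p = (-0.2700,0.9400); α = Δx/Fx = (-27/100) / (-27/10) = 1/10
check: Δy/Fy = (47/50) / (47/5) = 1/10 ✓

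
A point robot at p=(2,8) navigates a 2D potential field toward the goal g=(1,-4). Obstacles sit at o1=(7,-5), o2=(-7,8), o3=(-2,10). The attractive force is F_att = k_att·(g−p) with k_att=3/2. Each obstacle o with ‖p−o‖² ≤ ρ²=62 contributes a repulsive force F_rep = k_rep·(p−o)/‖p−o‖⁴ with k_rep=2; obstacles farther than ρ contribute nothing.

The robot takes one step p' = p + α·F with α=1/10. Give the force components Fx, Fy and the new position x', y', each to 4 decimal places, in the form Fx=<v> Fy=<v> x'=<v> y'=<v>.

Fx=-1.4800 Fy=-18.0100 x'=1.8520 y'=6.1990

F_att = 3/2·(g−p) = 3/2·(-1,-12) = (-1.5000,-18.0000)
o1: d²=194 > ρ²=62 → inactive
o2: d²=81 > ρ²=62 → inactive
o3: d²=20 ≤ ρ²=62; F_rep = 2·(4,-2)/20² = (0.0200,-0.0100)
F = F_att + ΣF_rep = (-1.4800,-18.0100)
p' = p + 1/10·F = (1.8520,6.1990)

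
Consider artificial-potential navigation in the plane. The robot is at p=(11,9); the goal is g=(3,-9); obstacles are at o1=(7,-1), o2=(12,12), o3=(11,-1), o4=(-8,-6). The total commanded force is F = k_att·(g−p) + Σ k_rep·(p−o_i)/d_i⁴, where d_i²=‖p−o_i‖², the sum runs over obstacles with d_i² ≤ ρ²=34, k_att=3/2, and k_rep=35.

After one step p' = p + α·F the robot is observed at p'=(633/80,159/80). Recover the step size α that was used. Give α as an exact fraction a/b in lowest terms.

F_att = 3/2·(g−p) = 3/2·(-8,-18) = (-12.0000,-27.0000)
o1: d²=116 > ρ²=34 → inactive
o2: d²=10 ≤ ρ²=34; F_rep = 35·(-1,-3)/10² = (-0.3500,-1.0500)
o3: d²=100 > ρ²=34 → inactive
o4: d²=586 > ρ²=34 → inactive
F = F_att + ΣF_rep = (-12.3500,-28.0500)
Δp = p'−p = (-3.0875,-7.0125); α = Δx/Fx = (-247/80) / (-247/20) = 1/4
check: Δy/Fy = (-561/80) / (-561/20) = 1/4 ✓

α = 1/4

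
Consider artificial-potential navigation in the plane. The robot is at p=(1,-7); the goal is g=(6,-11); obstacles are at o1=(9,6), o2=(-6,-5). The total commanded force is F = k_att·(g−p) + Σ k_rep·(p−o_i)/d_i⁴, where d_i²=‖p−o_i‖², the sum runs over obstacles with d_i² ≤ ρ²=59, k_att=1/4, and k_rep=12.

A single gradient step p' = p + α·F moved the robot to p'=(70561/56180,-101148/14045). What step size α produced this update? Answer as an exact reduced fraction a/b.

F_att = 1/4·(g−p) = 1/4·(5,-4) = (1.2500,-1.0000)
o1: d²=233 > ρ²=59 → inactive
o2: d²=53 ≤ ρ²=59; F_rep = 12·(7,-2)/53² = (0.0299,-0.0085)
F = F_att + ΣF_rep = (1.2799,-1.0085)
Δp = p'−p = (0.2560,-0.2017); α = Δx/Fx = (14381/56180) / (14381/11236) = 1/5
check: Δy/Fy = (-2833/14045) / (-2833/2809) = 1/5 ✓

α = 1/5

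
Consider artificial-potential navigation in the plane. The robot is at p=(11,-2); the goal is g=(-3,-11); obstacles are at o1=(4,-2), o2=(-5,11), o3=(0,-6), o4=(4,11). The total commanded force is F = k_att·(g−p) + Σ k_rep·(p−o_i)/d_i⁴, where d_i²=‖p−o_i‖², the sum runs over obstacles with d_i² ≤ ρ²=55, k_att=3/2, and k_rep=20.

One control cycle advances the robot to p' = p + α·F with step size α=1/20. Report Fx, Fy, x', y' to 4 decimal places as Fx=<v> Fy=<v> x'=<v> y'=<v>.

F_att = 3/2·(g−p) = 3/2·(-14,-9) = (-21.0000,-13.5000)
o1: d²=49 ≤ ρ²=55; F_rep = 20·(7,0)/49² = (0.0583,0.0000)
o2: d²=425 > ρ²=55 → inactive
o3: d²=137 > ρ²=55 → inactive
o4: d²=218 > ρ²=55 → inactive
F = F_att + ΣF_rep = (-20.9417,-13.5000)
p' = p + 1/20·F = (9.9529,-2.6750)

Fx=-20.9417 Fy=-13.5000 x'=9.9529 y'=-2.6750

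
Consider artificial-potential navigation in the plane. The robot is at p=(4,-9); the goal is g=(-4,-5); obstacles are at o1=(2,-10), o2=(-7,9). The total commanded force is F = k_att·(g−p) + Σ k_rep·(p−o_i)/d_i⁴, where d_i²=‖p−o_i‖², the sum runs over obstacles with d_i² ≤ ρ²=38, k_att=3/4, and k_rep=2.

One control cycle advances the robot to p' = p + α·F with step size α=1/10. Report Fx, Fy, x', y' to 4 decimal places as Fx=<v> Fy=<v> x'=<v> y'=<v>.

Fx=-5.8400 Fy=3.0800 x'=3.4160 y'=-8.6920

F_att = 3/4·(g−p) = 3/4·(-8,4) = (-6.0000,3.0000)
o1: d²=5 ≤ ρ²=38; F_rep = 2·(2,1)/5² = (0.1600,0.0800)
o2: d²=445 > ρ²=38 → inactive
F = F_att + ΣF_rep = (-5.8400,3.0800)
p' = p + 1/10·F = (3.4160,-8.6920)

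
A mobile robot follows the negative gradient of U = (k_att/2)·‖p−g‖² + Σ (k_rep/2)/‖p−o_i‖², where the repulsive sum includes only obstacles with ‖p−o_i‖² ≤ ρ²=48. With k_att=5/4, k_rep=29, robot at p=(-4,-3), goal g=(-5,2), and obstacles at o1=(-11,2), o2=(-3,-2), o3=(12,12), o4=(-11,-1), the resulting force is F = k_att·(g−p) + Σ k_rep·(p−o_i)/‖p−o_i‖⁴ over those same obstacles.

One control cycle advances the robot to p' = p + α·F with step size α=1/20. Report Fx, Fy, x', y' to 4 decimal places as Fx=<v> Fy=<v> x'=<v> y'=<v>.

Fx=-8.5000 Fy=-1.0000 x'=-4.4250 y'=-3.0500

F_att = 5/4·(g−p) = 5/4·(-1,5) = (-1.2500,6.2500)
o1: d²=74 > ρ²=48 → inactive
o2: d²=2 ≤ ρ²=48; F_rep = 29·(-1,-1)/2² = (-7.2500,-7.2500)
o3: d²=481 > ρ²=48 → inactive
o4: d²=53 > ρ²=48 → inactive
F = F_att + ΣF_rep = (-8.5000,-1.0000)
p' = p + 1/20·F = (-4.4250,-3.0500)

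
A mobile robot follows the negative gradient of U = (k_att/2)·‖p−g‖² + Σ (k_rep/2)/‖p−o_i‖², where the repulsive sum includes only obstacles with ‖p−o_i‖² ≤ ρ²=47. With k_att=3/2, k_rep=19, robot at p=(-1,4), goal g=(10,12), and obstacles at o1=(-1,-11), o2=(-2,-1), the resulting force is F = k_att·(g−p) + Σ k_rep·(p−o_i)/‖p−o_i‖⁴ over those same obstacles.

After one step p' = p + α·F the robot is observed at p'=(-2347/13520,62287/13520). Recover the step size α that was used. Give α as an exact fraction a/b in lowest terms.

α = 1/20

F_att = 3/2·(g−p) = 3/2·(11,8) = (16.5000,12.0000)
o1: d²=225 > ρ²=47 → inactive
o2: d²=26 ≤ ρ²=47; F_rep = 19·(1,5)/26² = (0.0281,0.1405)
F = F_att + ΣF_rep = (16.5281,12.1405)
Δp = p'−p = (0.8264,0.6070); α = Δx/Fx = (11173/13520) / (11173/676) = 1/20
check: Δy/Fy = (8207/13520) / (8207/676) = 1/20 ✓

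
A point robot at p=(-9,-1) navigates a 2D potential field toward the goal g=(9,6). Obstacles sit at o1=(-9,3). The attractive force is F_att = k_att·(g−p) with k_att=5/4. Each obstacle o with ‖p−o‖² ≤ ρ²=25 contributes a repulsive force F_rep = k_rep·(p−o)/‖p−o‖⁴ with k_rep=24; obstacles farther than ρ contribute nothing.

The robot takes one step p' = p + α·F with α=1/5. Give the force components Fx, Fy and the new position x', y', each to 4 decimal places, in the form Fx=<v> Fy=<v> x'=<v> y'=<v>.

F_att = 5/4·(g−p) = 5/4·(18,7) = (22.5000,8.7500)
o1: d²=16 ≤ ρ²=25; F_rep = 24·(0,-4)/16² = (0.0000,-0.3750)
F = F_att + ΣF_rep = (22.5000,8.3750)
p' = p + 1/5·F = (-4.5000,0.6750)

Fx=22.5000 Fy=8.3750 x'=-4.5000 y'=0.6750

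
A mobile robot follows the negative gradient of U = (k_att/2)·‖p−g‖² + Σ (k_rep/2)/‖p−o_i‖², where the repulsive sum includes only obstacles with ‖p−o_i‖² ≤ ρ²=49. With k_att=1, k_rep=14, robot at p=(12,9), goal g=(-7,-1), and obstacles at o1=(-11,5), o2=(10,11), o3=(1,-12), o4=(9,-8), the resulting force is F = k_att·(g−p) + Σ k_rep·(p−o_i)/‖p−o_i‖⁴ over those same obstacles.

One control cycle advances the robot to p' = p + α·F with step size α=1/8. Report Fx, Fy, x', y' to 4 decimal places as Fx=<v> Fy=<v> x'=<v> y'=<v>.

F_att = 1·(g−p) = 1·(-19,-10) = (-19.0000,-10.0000)
o1: d²=545 > ρ²=49 → inactive
o2: d²=8 ≤ ρ²=49; F_rep = 14·(2,-2)/8² = (0.4375,-0.4375)
o3: d²=562 > ρ²=49 → inactive
o4: d²=298 > ρ²=49 → inactive
F = F_att + ΣF_rep = (-18.5625,-10.4375)
p' = p + 1/8·F = (9.6797,7.6953)

Fx=-18.5625 Fy=-10.4375 x'=9.6797 y'=7.6953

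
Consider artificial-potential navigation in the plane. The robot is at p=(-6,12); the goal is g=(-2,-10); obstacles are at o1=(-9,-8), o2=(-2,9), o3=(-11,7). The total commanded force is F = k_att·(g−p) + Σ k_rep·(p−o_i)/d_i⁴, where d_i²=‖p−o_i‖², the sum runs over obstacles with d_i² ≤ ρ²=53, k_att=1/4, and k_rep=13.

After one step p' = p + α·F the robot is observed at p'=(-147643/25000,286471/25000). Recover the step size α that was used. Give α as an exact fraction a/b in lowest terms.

F_att = 1/4·(g−p) = 1/4·(4,-22) = (1.0000,-5.5000)
o1: d²=409 > ρ²=53 → inactive
o2: d²=25 ≤ ρ²=53; F_rep = 13·(-4,3)/25² = (-0.0832,0.0624)
o3: d²=50 ≤ ρ²=53; F_rep = 13·(5,5)/50² = (0.0260,0.0260)
F = F_att + ΣF_rep = (0.9428,-5.4116)
Δp = p'−p = (0.0943,-0.5412); α = Δx/Fx = (2357/25000) / (2357/2500) = 1/10
check: Δy/Fy = (-13529/25000) / (-13529/2500) = 1/10 ✓

α = 1/10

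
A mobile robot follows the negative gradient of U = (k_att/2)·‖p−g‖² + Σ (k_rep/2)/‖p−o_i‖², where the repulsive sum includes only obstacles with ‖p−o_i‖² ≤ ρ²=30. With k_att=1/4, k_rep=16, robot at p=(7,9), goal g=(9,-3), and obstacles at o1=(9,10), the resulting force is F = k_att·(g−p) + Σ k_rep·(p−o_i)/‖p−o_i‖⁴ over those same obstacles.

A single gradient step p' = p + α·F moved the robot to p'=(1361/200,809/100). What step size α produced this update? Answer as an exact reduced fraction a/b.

α = 1/4

F_att = 1/4·(g−p) = 1/4·(2,-12) = (0.5000,-3.0000)
o1: d²=5 ≤ ρ²=30; F_rep = 16·(-2,-1)/5² = (-1.2800,-0.6400)
F = F_att + ΣF_rep = (-0.7800,-3.6400)
Δp = p'−p = (-0.1950,-0.9100); α = Δx/Fx = (-39/200) / (-39/50) = 1/4
check: Δy/Fy = (-91/100) / (-91/25) = 1/4 ✓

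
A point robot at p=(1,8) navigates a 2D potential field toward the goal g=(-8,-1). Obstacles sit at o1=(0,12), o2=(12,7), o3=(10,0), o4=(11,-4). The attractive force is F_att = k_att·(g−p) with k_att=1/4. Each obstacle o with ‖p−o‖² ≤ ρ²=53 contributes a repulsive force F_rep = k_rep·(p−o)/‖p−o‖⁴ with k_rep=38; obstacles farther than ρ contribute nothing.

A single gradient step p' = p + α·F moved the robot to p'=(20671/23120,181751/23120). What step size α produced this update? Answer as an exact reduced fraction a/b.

α = 1/20

F_att = 1/4·(g−p) = 1/4·(-9,-9) = (-2.2500,-2.2500)
o1: d²=17 ≤ ρ²=53; F_rep = 38·(1,-4)/17² = (0.1315,-0.5260)
o2: d²=122 > ρ²=53 → inactive
o3: d²=145 > ρ²=53 → inactive
o4: d²=244 > ρ²=53 → inactive
F = F_att + ΣF_rep = (-2.1185,-2.7760)
Δp = p'−p = (-0.1059,-0.1388); α = Δx/Fx = (-2449/23120) / (-2449/1156) = 1/20
check: Δy/Fy = (-3209/23120) / (-3209/1156) = 1/20 ✓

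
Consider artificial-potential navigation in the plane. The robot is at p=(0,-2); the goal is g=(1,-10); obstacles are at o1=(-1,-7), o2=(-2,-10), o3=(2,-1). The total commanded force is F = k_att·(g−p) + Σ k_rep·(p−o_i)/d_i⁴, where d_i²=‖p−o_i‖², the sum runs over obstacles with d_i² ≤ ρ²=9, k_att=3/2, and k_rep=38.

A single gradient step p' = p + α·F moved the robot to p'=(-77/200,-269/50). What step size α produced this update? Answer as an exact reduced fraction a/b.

α = 1/4

F_att = 3/2·(g−p) = 3/2·(1,-8) = (1.5000,-12.0000)
o1: d²=26 > ρ²=9 → inactive
o2: d²=68 > ρ²=9 → inactive
o3: d²=5 ≤ ρ²=9; F_rep = 38·(-2,-1)/5² = (-3.0400,-1.5200)
F = F_att + ΣF_rep = (-1.5400,-13.5200)
Δp = p'−p = (-0.3850,-3.3800); α = Δx/Fx = (-77/200) / (-77/50) = 1/4
check: Δy/Fy = (-169/50) / (-338/25) = 1/4 ✓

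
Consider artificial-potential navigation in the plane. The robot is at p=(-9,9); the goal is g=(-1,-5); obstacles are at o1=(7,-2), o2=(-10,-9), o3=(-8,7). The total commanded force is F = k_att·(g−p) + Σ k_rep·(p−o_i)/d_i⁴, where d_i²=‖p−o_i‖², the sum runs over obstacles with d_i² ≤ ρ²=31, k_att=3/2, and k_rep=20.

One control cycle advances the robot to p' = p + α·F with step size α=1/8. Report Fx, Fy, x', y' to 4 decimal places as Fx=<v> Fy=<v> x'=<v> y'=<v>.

Fx=11.2000 Fy=-19.4000 x'=-7.6000 y'=6.5750

F_att = 3/2·(g−p) = 3/2·(8,-14) = (12.0000,-21.0000)
o1: d²=377 > ρ²=31 → inactive
o2: d²=325 > ρ²=31 → inactive
o3: d²=5 ≤ ρ²=31; F_rep = 20·(-1,2)/5² = (-0.8000,1.6000)
F = F_att + ΣF_rep = (11.2000,-19.4000)
p' = p + 1/8·F = (-7.6000,6.5750)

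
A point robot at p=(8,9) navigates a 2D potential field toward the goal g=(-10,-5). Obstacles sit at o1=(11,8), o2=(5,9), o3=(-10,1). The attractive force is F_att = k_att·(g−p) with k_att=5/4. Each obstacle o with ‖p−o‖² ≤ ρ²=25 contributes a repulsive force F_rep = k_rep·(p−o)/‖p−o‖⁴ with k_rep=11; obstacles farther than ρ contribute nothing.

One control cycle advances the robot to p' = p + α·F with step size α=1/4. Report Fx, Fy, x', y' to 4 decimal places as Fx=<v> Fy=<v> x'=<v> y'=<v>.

F_att = 5/4·(g−p) = 5/4·(-18,-14) = (-22.5000,-17.5000)
o1: d²=10 ≤ ρ²=25; F_rep = 11·(-3,1)/10² = (-0.3300,0.1100)
o2: d²=9 ≤ ρ²=25; F_rep = 11·(3,0)/9² = (0.4074,0.0000)
o3: d²=388 > ρ²=25 → inactive
F = F_att + ΣF_rep = (-22.4226,-17.3900)
p' = p + 1/4·F = (2.3944,4.6525)

Fx=-22.4226 Fy=-17.3900 x'=2.3944 y'=4.6525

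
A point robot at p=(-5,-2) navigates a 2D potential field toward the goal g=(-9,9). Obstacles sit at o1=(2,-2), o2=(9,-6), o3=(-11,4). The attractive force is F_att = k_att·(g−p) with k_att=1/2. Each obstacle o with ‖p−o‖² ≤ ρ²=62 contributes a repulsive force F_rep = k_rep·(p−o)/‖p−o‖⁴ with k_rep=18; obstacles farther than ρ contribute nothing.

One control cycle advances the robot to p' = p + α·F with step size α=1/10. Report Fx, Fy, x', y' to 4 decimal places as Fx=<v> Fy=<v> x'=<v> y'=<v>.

F_att = 1/2·(g−p) = 1/2·(-4,11) = (-2.0000,5.5000)
o1: d²=49 ≤ ρ²=62; F_rep = 18·(-7,0)/49² = (-0.0525,0.0000)
o2: d²=212 > ρ²=62 → inactive
o3: d²=72 > ρ²=62 → inactive
F = F_att + ΣF_rep = (-2.0525,5.5000)
p' = p + 1/10·F = (-5.2052,-1.4500)

Fx=-2.0525 Fy=5.5000 x'=-5.2052 y'=-1.4500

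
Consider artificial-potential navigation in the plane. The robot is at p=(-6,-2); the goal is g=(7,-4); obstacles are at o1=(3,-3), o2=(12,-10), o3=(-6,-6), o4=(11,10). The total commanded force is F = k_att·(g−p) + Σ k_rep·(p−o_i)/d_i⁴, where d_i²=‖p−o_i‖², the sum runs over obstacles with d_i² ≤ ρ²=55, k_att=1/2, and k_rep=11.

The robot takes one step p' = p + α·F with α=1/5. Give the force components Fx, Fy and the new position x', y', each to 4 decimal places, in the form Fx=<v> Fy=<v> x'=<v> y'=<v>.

F_att = 1/2·(g−p) = 1/2·(13,-2) = (6.5000,-1.0000)
o1: d²=82 > ρ²=55 → inactive
o2: d²=388 > ρ²=55 → inactive
o3: d²=16 ≤ ρ²=55; F_rep = 11·(0,4)/16² = (0.0000,0.1719)
o4: d²=433 > ρ²=55 → inactive
F = F_att + ΣF_rep = (6.5000,-0.8281)
p' = p + 1/5·F = (-4.7000,-2.1656)

Fx=6.5000 Fy=-0.8281 x'=-4.7000 y'=-2.1656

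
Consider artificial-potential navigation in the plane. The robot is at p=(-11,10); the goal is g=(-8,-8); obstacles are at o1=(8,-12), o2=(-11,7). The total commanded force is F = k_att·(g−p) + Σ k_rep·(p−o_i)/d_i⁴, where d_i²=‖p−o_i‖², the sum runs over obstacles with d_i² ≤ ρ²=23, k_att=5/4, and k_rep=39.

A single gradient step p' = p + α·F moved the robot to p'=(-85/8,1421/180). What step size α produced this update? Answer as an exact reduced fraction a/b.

F_att = 5/4·(g−p) = 5/4·(3,-18) = (3.7500,-22.5000)
o1: d²=845 > ρ²=23 → inactive
o2: d²=9 ≤ ρ²=23; F_rep = 39·(0,3)/9² = (0.0000,1.4444)
F = F_att + ΣF_rep = (3.7500,-21.0556)
Δp = p'−p = (0.3750,-2.1056); α = Δx/Fx = (3/8) / (15/4) = 1/10
check: Δy/Fy = (-379/180) / (-379/18) = 1/10 ✓

α = 1/10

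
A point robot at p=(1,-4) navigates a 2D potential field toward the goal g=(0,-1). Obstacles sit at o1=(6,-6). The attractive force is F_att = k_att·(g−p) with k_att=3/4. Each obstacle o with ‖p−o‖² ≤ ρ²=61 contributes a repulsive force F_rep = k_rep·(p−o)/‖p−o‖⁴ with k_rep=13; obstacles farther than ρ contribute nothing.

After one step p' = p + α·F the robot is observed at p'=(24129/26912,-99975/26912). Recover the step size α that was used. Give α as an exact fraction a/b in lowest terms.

F_att = 3/4·(g−p) = 3/4·(-1,3) = (-0.7500,2.2500)
o1: d²=29 ≤ ρ²=61; F_rep = 13·(-5,2)/29² = (-0.0773,0.0309)
F = F_att + ΣF_rep = (-0.8273,2.2809)
Δp = p'−p = (-0.1034,0.2851); α = Δx/Fx = (-2783/26912) / (-2783/3364) = 1/8
check: Δy/Fy = (7673/26912) / (7673/3364) = 1/8 ✓

α = 1/8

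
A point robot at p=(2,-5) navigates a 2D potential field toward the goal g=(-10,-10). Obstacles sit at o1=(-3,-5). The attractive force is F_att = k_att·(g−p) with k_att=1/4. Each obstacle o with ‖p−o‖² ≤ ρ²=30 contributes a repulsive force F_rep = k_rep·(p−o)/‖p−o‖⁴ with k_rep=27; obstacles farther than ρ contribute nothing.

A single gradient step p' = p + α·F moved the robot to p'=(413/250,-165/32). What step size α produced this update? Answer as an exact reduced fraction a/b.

α = 1/8

F_att = 1/4·(g−p) = 1/4·(-12,-5) = (-3.0000,-1.2500)
o1: d²=25 ≤ ρ²=30; F_rep = 27·(5,0)/25² = (0.2160,0.0000)
F = F_att + ΣF_rep = (-2.7840,-1.2500)
Δp = p'−p = (-0.3480,-0.1562); α = Δx/Fx = (-87/250) / (-348/125) = 1/8
check: Δy/Fy = (-5/32) / (-5/4) = 1/8 ✓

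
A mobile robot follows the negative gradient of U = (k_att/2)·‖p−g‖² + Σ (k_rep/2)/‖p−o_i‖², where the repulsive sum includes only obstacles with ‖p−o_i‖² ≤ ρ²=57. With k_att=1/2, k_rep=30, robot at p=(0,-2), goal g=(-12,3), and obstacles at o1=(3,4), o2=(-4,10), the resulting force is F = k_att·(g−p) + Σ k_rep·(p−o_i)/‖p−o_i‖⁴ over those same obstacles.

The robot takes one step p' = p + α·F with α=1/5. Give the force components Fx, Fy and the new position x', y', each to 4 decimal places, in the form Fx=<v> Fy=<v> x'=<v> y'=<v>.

F_att = 1/2·(g−p) = 1/2·(-12,5) = (-6.0000,2.5000)
o1: d²=45 ≤ ρ²=57; F_rep = 30·(-3,-6)/45² = (-0.0444,-0.0889)
o2: d²=160 > ρ²=57 → inactive
F = F_att + ΣF_rep = (-6.0444,2.4111)
p' = p + 1/5·F = (-1.2089,-1.5178)

Fx=-6.0444 Fy=2.4111 x'=-1.2089 y'=-1.5178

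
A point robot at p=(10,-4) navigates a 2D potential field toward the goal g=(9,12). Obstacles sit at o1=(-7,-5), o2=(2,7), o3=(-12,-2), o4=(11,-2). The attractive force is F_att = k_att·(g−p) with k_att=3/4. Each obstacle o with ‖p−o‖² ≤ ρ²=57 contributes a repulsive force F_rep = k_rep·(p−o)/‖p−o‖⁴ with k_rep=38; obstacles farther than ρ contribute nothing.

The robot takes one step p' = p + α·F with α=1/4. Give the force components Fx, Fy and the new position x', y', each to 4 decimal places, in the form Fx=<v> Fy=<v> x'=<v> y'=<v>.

Fx=-2.2700 Fy=8.9600 x'=9.4325 y'=-1.7600

F_att = 3/4·(g−p) = 3/4·(-1,16) = (-0.7500,12.0000)
o1: d²=290 > ρ²=57 → inactive
o2: d²=185 > ρ²=57 → inactive
o3: d²=488 > ρ²=57 → inactive
o4: d²=5 ≤ ρ²=57; F_rep = 38·(-1,-2)/5² = (-1.5200,-3.0400)
F = F_att + ΣF_rep = (-2.2700,8.9600)
p' = p + 1/4·F = (9.4325,-1.7600)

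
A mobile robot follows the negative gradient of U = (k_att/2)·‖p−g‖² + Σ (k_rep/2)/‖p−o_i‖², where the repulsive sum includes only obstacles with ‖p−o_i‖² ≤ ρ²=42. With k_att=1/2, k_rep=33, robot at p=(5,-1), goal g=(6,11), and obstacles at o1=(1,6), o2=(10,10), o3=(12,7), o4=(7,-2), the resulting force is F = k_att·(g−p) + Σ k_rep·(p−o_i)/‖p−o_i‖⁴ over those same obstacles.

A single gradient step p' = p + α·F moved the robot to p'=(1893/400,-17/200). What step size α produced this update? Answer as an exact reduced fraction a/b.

F_att = 1/2·(g−p) = 1/2·(1,12) = (0.5000,6.0000)
o1: d²=65 > ρ²=42 → inactive
o2: d²=146 > ρ²=42 → inactive
o3: d²=113 > ρ²=42 → inactive
o4: d²=5 ≤ ρ²=42; F_rep = 33·(-2,1)/5² = (-2.6400,1.3200)
F = F_att + ΣF_rep = (-2.1400,7.3200)
Δp = p'−p = (-0.2675,0.9150); α = Δx/Fx = (-107/400) / (-107/50) = 1/8
check: Δy/Fy = (183/200) / (183/25) = 1/8 ✓

α = 1/8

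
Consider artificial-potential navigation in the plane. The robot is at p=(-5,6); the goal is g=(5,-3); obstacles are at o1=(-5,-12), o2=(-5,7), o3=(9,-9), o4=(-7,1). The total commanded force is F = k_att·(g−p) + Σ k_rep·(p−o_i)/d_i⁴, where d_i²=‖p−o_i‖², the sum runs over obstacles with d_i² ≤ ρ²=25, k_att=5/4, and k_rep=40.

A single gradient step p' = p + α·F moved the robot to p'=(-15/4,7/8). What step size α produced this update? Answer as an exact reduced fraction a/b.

F_att = 5/4·(g−p) = 5/4·(10,-9) = (12.5000,-11.2500)
o1: d²=324 > ρ²=25 → inactive
o2: d²=1 ≤ ρ²=25; F_rep = 40·(0,-1)/1² = (0.0000,-40.0000)
o3: d²=421 > ρ²=25 → inactive
o4: d²=29 > ρ²=25 → inactive
F = F_att + ΣF_rep = (12.5000,-51.2500)
Δp = p'−p = (1.2500,-5.1250); α = Δx/Fx = (5/4) / (25/2) = 1/10
check: Δy/Fy = (-41/8) / (-205/4) = 1/10 ✓

α = 1/10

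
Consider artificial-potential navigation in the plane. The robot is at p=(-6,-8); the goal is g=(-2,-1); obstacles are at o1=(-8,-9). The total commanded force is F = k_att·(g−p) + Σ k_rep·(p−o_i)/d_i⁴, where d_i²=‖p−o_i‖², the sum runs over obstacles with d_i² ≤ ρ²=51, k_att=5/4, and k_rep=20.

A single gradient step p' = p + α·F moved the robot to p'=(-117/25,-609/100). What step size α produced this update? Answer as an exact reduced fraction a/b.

F_att = 5/4·(g−p) = 5/4·(4,7) = (5.0000,8.7500)
o1: d²=5 ≤ ρ²=51; F_rep = 20·(2,1)/5² = (1.6000,0.8000)
F = F_att + ΣF_rep = (6.6000,9.5500)
Δp = p'−p = (1.3200,1.9100); α = Δx/Fx = (33/25) / (33/5) = 1/5
check: Δy/Fy = (191/100) / (191/20) = 1/5 ✓

α = 1/5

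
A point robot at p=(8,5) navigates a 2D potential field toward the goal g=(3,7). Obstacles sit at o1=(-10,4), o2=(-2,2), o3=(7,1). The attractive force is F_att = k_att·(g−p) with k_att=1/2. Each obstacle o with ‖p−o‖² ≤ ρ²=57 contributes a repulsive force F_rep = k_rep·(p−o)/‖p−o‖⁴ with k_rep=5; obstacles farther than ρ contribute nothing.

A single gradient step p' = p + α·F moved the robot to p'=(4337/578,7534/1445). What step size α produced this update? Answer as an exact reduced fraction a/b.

F_att = 1/2·(g−p) = 1/2·(-5,2) = (-2.5000,1.0000)
o1: d²=325 > ρ²=57 → inactive
o2: d²=109 > ρ²=57 → inactive
o3: d²=17 ≤ ρ²=57; F_rep = 5·(1,4)/17² = (0.0173,0.0692)
F = F_att + ΣF_rep = (-2.4827,1.0692)
Δp = p'−p = (-0.4965,0.2138); α = Δx/Fx = (-287/578) / (-1435/578) = 1/5
check: Δy/Fy = (309/1445) / (309/289) = 1/5 ✓

α = 1/5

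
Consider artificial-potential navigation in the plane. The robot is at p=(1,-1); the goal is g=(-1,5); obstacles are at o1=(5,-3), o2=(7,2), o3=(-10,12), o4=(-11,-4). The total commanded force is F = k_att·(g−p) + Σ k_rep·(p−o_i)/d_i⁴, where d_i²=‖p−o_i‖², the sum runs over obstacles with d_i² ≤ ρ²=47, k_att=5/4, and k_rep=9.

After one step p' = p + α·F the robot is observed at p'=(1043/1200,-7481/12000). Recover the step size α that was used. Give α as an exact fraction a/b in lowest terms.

α = 1/20

F_att = 5/4·(g−p) = 5/4·(-2,6) = (-2.5000,7.5000)
o1: d²=20 ≤ ρ²=47; F_rep = 9·(-4,2)/20² = (-0.0900,0.0450)
o2: d²=45 ≤ ρ²=47; F_rep = 9·(-6,-3)/45² = (-0.0267,-0.0133)
o3: d²=290 > ρ²=47 → inactive
o4: d²=153 > ρ²=47 → inactive
F = F_att + ΣF_rep = (-2.6167,7.5317)
Δp = p'−p = (-0.1308,0.3766); α = Δx/Fx = (-157/1200) / (-157/60) = 1/20
check: Δy/Fy = (4519/12000) / (4519/600) = 1/20 ✓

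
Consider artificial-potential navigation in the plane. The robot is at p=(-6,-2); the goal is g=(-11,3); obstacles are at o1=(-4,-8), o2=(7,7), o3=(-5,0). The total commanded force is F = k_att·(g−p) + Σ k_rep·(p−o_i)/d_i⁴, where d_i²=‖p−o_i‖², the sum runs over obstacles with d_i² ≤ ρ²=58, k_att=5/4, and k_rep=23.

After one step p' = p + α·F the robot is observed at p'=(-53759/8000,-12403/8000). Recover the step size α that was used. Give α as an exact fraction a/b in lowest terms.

F_att = 5/4·(g−p) = 5/4·(-5,5) = (-6.2500,6.2500)
o1: d²=40 ≤ ρ²=58; F_rep = 23·(-2,6)/40² = (-0.0288,0.0862)
o2: d²=250 > ρ²=58 → inactive
o3: d²=5 ≤ ρ²=58; F_rep = 23·(-1,-2)/5² = (-0.9200,-1.8400)
F = F_att + ΣF_rep = (-7.1988,4.4962)
Δp = p'−p = (-0.7199,0.4496); α = Δx/Fx = (-5759/8000) / (-5759/800) = 1/10
check: Δy/Fy = (3597/8000) / (3597/800) = 1/10 ✓

α = 1/10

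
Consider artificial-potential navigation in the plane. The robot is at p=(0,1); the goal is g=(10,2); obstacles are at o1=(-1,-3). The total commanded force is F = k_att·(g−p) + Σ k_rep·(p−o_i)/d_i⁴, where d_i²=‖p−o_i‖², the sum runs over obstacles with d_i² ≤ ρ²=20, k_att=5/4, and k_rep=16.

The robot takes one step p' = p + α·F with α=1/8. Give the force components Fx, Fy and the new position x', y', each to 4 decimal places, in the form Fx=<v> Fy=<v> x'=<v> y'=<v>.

Fx=12.5554 Fy=1.4715 x'=1.5694 y'=1.1839

F_att = 5/4·(g−p) = 5/4·(10,1) = (12.5000,1.2500)
o1: d²=17 ≤ ρ²=20; F_rep = 16·(1,4)/17² = (0.0554,0.2215)
F = F_att + ΣF_rep = (12.5554,1.4715)
p' = p + 1/8·F = (1.5694,1.1839)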